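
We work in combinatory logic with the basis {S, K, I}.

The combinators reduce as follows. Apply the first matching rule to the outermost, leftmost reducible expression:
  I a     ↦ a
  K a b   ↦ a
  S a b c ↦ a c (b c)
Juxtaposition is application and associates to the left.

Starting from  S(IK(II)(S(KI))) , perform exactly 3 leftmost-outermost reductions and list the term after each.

  start: S(IK(II)(S(KI)))
  →1  S(K(II)(S(KI)))
  →2  S(II)
  →3  SI

Answer: after 3 steps: SI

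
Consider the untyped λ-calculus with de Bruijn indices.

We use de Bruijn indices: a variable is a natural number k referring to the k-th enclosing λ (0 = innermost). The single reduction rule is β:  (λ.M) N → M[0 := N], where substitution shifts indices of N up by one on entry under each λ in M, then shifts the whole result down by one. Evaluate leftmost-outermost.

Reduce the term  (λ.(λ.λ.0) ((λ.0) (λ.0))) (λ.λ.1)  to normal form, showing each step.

Answer: normal form = λ.0  (in 2 steps)

Working:
  start: (λ.(λ.λ.0) ((λ.0) (λ.0))) (λ.λ.1)
  step 1: (λ.λ.0) ((λ.0) (λ.0))
  step 2: λ.0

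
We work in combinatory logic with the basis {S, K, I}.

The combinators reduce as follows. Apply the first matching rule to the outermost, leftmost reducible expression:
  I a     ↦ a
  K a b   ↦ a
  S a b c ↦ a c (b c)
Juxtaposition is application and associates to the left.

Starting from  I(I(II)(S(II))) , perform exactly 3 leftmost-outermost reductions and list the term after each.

Answer: after 3 steps: I(S(II))

Reduction:
  start: I(I(II)(S(II)))
  →1  I(II)(S(II))
  →2  II(S(II))
  →3  I(S(II))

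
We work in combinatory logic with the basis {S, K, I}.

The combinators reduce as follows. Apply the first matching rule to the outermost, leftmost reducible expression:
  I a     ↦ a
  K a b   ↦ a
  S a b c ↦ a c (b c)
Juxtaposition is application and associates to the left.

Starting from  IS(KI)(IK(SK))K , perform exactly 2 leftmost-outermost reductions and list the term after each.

Answer: after 2 steps: KIK(IK(SK)K)

Working:
  start: IS(KI)(IK(SK))K
  [1] S(KI)(IK(SK))K
  [2] KIK(IK(SK)K)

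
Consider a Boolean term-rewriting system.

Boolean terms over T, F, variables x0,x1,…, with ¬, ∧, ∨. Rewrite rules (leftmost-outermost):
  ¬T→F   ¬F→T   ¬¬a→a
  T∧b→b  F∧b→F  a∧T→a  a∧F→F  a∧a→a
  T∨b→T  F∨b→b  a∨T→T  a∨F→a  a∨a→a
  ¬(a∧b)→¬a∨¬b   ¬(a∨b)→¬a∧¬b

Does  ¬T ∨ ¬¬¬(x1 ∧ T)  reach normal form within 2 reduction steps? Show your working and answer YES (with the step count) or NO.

  start: ¬T ∨ ¬¬¬(x1 ∧ T)
  step 1: F ∨ ¬¬¬(x1 ∧ T)
  step 2: ¬¬¬(x1 ∧ T)

Answer: NO — after 2 steps the term is ¬¬¬(x1 ∧ T), not yet normal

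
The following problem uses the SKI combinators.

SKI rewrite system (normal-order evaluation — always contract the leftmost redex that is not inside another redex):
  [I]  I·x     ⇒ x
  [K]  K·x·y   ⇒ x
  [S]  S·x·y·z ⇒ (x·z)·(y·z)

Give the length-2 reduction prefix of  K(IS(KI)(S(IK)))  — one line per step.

Answer: after 2 steps: K(S(KI)(SK))

Derivation:
  start: K(IS(KI)(S(IK)))
  →1  K(S(KI)(S(IK)))
  →2  K(S(KI)(SK))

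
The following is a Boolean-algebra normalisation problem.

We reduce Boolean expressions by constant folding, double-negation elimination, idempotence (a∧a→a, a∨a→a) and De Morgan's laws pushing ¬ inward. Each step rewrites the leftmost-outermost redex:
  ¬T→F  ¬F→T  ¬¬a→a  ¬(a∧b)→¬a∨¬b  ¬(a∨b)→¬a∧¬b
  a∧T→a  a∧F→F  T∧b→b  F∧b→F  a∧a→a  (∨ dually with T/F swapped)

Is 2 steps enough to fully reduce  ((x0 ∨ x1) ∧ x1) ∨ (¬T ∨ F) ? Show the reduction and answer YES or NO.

  start: ((x0 ∨ x1) ∧ x1) ∨ (¬T ∨ F)
  →1  ((x0 ∨ x1) ∧ x1) ∨ ¬T
  →2  ((x0 ∨ x1) ∧ x1) ∨ F

Answer: NO — after 2 steps the term is ((x0 ∨ x1) ∧ x1) ∨ F, not yet normal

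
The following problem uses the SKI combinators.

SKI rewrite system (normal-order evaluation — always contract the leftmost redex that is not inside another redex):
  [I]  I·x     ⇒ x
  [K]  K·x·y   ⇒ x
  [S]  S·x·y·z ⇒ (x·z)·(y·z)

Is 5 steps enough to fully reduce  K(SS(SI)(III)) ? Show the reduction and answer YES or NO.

  start: K(SS(SI)(III))
  →1  K(S(III)(SI(III)))
  →2  K(S(II)(SI(III)))
  →3  K(SI(SI(III)))
  →4  K(SI(SI(II)))
  →5  K(SI(SII))

Answer: YES — reaches normal form K(SI(SII)) in 5 ≤ 5 steps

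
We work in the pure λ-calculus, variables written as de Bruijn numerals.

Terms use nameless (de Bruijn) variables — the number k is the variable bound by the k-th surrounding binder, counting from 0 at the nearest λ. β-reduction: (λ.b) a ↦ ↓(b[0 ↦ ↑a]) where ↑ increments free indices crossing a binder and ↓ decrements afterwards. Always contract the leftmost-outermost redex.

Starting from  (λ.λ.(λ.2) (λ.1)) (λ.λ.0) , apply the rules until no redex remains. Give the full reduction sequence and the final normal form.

  start: (λ.λ.(λ.2) (λ.1)) (λ.λ.0)
  step 1: λ.(λ.λ.λ.0) (λ.1)
  step 2: λ.λ.λ.0

Answer: normal form = λ.λ.λ.0  (in 2 steps)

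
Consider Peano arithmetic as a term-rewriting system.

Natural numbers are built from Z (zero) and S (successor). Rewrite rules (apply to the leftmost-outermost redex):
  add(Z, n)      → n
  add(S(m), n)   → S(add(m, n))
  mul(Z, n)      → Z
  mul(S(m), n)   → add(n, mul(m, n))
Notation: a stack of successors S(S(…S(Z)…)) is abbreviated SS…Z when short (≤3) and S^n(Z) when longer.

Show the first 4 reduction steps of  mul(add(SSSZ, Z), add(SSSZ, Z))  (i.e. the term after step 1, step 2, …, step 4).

Answer: after 4 steps: S(add(add(SSZ, Z), mul(add(SSZ, Z), add(SSSZ, Z))))

Reduction:
  start: mul(add(SSSZ, Z), add(SSSZ, Z))
  [1] mul(S(add(SSZ, Z)), add(SSSZ, Z))
  [2] add(add(SSSZ, Z), mul(add(SSZ, Z), add(SSSZ, Z)))
  [3] add(S(add(SSZ, Z)), mul(add(SSZ, Z), add(SSSZ, Z)))
  [4] S(add(add(SSZ, Z), mul(add(SSZ, Z), add(SSSZ, Z))))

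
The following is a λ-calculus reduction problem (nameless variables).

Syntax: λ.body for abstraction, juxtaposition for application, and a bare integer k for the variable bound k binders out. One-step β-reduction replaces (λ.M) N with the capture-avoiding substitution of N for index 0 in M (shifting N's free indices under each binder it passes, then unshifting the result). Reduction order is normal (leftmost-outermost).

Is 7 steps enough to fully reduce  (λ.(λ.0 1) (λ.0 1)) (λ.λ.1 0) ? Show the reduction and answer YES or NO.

  start: (λ.(λ.0 1) (λ.0 1)) (λ.λ.1 0)
  [1] (λ.0 (λ.λ.1 0)) (λ.0 (λ.λ.1 0))
  [2] (λ.0 (λ.λ.1 0)) (λ.λ.1 0)
  [3] (λ.λ.1 0) (λ.λ.1 0)
  [4] λ.(λ.λ.1 0) 0
  [5] λ.λ.1 0

Answer: YES — reaches normal form λ.λ.1 0 in 5 ≤ 7 steps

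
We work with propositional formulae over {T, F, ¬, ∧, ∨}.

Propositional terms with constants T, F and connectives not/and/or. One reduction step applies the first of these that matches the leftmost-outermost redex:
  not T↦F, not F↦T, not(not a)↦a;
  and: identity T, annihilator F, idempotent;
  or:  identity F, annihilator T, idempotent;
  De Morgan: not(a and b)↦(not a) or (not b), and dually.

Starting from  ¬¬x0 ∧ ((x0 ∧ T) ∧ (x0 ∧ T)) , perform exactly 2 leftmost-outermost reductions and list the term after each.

  start: ¬¬x0 ∧ ((x0 ∧ T) ∧ (x0 ∧ T))
  →1  x0 ∧ ((x0 ∧ T) ∧ (x0 ∧ T))
  →2  x0 ∧ (x0 ∧ T)

Answer: after 2 steps: x0 ∧ (x0 ∧ T)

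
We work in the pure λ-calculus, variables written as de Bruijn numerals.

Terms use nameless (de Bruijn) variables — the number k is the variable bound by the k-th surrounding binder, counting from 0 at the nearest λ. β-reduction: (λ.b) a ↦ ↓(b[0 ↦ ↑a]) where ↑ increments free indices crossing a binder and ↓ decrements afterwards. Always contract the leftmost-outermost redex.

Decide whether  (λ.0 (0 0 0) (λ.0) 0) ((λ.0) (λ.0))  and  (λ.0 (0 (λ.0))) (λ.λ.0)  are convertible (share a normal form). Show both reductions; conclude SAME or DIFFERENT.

Term A:
  start: (λ.0 (0 0 0) (λ.0) 0) ((λ.0) (λ.0))
  →1  (λ.0) (λ.0) ((λ.0) (λ.0) ((λ.0) (λ.0)) ((λ.0) (λ.0))) (λ.0) ((λ.0) (λ.0))
  →2  (λ.0) ((λ.0) (λ.0) ((λ.0) (λ.0)) ((λ.0) (λ.0))) (λ.0) ((λ.0) (λ.0))
  →3  (λ.0) (λ.0) ((λ.0) (λ.0)) ((λ.0) (λ.0)) (λ.0) ((λ.0) (λ.0))
  →4  (λ.0) ((λ.0) (λ.0)) ((λ.0) (λ.0)) (λ.0) ((λ.0) (λ.0))
  →5  (λ.0) (λ.0) ((λ.0) (λ.0)) (λ.0) ((λ.0) (λ.0))
  →6  (λ.0) ((λ.0) (λ.0)) (λ.0) ((λ.0) (λ.0))
  →7  (λ.0) (λ.0) (λ.0) ((λ.0) (λ.0))
  →8  (λ.0) (λ.0) ((λ.0) (λ.0))
  →9  (λ.0) ((λ.0) (λ.0))
  →10  (λ.0) (λ.0)
  →11  λ.0

Term B:
  start: (λ.0 (0 (λ.0))) (λ.λ.0)
  →1  (λ.λ.0) ((λ.λ.0) (λ.0))
  →2  λ.0

Answer: SAME — A ⇓ λ.0, B ⇓ λ.0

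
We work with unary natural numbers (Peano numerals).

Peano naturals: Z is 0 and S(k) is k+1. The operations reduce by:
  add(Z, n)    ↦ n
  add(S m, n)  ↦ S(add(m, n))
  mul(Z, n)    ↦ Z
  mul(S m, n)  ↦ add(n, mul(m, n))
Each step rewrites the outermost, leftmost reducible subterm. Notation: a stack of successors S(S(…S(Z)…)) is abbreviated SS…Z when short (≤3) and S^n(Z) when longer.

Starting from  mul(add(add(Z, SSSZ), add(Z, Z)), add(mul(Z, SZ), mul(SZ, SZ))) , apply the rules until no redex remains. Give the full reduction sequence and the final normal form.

Answer: normal form = SSSZ  (in 34 steps)

Derivation:
  start: mul(add(add(Z, SSSZ), add(Z, Z)), add(mul(Z, SZ), mul(SZ, SZ)))
  →1  mul(add(SSSZ, add(Z, Z)), add(mul(Z, SZ), mul(SZ, SZ)))
  →2  mul(S(add(SSZ, add(Z, Z))), add(mul(Z, SZ), mul(SZ, SZ)))
  →3  add(add(mul(Z, SZ), mul(SZ, SZ)), mul(add(SSZ, add(Z, Z)), add(mul(Z, SZ), mul(SZ, SZ))))
  →4  add(add(Z, mul(SZ, SZ)), mul(add(SSZ, add(Z, Z)), add(mul(Z, SZ), mul(SZ, SZ))))
  →5  add(mul(SZ, SZ), mul(add(SSZ, add(Z, Z)), add(mul(Z, SZ), mul(SZ, SZ))))
  →6  add(add(SZ, mul(Z, SZ)), mul(add(SSZ, add(Z, Z)), add(mul(Z, SZ), mul(SZ, SZ))))
  →7  add(S(add(Z, mul(Z, SZ))), mul(add(SSZ, add(Z, Z)), add(mul(Z, SZ), mul(SZ, SZ))))
  →8  S(add(add(Z, mul(Z, SZ)), mul(add(SSZ, add(Z, Z)), add(mul(Z, SZ), mul(SZ, SZ)))))
  →9  S(add(mul(Z, SZ), mul(add(SSZ, add(Z, Z)), add(mul(Z, SZ), mul(SZ, SZ)))))
  →10  S(add(Z, mul(add(SSZ, add(Z, Z)), add(mul(Z, SZ), mul(SZ, SZ)))))
  →11  S(mul(add(SSZ, add(Z, Z)), add(mul(Z, SZ), mul(SZ, SZ))))
  →12  S(mul(S(add(SZ, add(Z, Z))), add(mul(Z, SZ), mul(SZ, SZ))))
  →13  S(add(add(mul(Z, SZ), mul(SZ, SZ)), mul(add(SZ, add(Z, Z)), add(mul(Z, SZ), mul(SZ, SZ)))))
  →14  S(add(add(Z, mul(SZ, SZ)), mul(add(SZ, add(Z, Z)), add(mul(Z, SZ), mul(SZ, SZ)))))
  →15  S(add(mul(SZ, SZ), mul(add(SZ, add(Z, Z)), add(mul(Z, SZ), mul(SZ, SZ)))))
  →16  S(add(add(SZ, mul(Z, SZ)), mul(add(SZ, add(Z, Z)), add(mul(Z, SZ), mul(SZ, SZ)))))
  →17  S(add(S(add(Z, mul(Z, SZ))), mul(add(SZ, add(Z, Z)), add(mul(Z, SZ), mul(SZ, SZ)))))
  →18  S(S(add(add(Z, mul(Z, SZ)), mul(add(SZ, add(Z, Z)), add(mul(Z, SZ), mul(SZ, SZ))))))
  →19  S(S(add(mul(Z, SZ), mul(add(SZ, add(Z, Z)), add(mul(Z, SZ), mul(SZ, SZ))))))
  →20  S(S(add(Z, mul(add(SZ, add(Z, Z)), add(mul(Z, SZ), mul(SZ, SZ))))))
  →21  S(S(mul(add(SZ, add(Z, Z)), add(mul(Z, SZ), mul(SZ, SZ)))))
  →22  S(S(mul(S(add(Z, add(Z, Z))), add(mul(Z, SZ), mul(SZ, SZ)))))
  →23  S(S(add(add(mul(Z, SZ), mul(SZ, SZ)), mul(add(Z, add(Z, Z)), add(mul(Z, SZ), mul(SZ, SZ))))))
  →24  S(S(add(add(Z, mul(SZ, SZ)), mul(add(Z, add(Z, Z)), add(mul(Z, SZ), mul(SZ, SZ))))))
  →25  S(S(add(mul(SZ, SZ), mul(add(Z, add(Z, Z)), add(mul(Z, SZ), mul(SZ, SZ))))))
  →26  S(S(add(add(SZ, mul(Z, SZ)), mul(add(Z, add(Z, Z)), add(mul(Z, SZ), mul(SZ, SZ))))))
  →27  S(S(add(S(add(Z, mul(Z, SZ))), mul(add(Z, add(Z, Z)), add(mul(Z, SZ), mul(SZ, SZ))))))
  →28  S(S(S(add(add(Z, mul(Z, SZ)), mul(add(Z, add(Z, Z)), add(mul(Z, SZ), mul(SZ, SZ)))))))
  →29  S(S(S(add(mul(Z, SZ), mul(add(Z, add(Z, Z)), add(mul(Z, SZ), mul(SZ, SZ)))))))
  →30  S(S(S(add(Z, mul(add(Z, add(Z, Z)), add(mul(Z, SZ), mul(SZ, SZ)))))))
  →31  S(S(S(mul(add(Z, add(Z, Z)), add(mul(Z, SZ), mul(SZ, SZ))))))
  →32  S(S(S(mul(add(Z, Z), add(mul(Z, SZ), mul(SZ, SZ))))))
  →33  S(S(S(mul(Z, add(mul(Z, SZ), mul(SZ, SZ))))))
  →34  SSSZ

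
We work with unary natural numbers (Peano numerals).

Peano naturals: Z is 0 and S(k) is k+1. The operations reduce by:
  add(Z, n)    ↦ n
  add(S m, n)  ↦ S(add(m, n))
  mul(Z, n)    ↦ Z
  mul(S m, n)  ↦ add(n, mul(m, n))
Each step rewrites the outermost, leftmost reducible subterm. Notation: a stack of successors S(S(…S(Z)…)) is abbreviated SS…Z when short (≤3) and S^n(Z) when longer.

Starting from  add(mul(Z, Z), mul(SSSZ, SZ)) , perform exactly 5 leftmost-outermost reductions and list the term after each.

Answer: after 5 steps: S(mul(SSZ, SZ))

Derivation:
  start: add(mul(Z, Z), mul(SSSZ, SZ))
  →1  add(Z, mul(SSSZ, SZ))
  →2  mul(SSSZ, SZ)
  →3  add(SZ, mul(SSZ, SZ))
  →4  S(add(Z, mul(SSZ, SZ)))
  →5  S(mul(SSZ, SZ))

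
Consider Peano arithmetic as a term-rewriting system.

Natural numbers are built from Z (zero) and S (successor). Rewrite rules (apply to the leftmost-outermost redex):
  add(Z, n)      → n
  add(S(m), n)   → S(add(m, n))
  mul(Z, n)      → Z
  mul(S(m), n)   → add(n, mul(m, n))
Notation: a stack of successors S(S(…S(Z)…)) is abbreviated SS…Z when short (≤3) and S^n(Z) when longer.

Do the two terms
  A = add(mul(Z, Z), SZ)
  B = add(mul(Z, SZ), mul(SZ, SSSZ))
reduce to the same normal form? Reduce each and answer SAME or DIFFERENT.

Term A:
  start: add(mul(Z, Z), SZ)
  step 1: add(Z, SZ)
  step 2: SZ

Term B:
  start: add(mul(Z, SZ), mul(SZ, SSSZ))
  step 1: add(Z, mul(SZ, SSSZ))
  step 2: mul(SZ, SSSZ)
  step 3: add(SSSZ, mul(Z, SSSZ))
  step 4: S(add(SSZ, mul(Z, SSSZ)))
  step 5: S(S(add(SZ, mul(Z, SSSZ))))
  step 6: S(S(S(add(Z, mul(Z, SSSZ)))))
  step 7: S(S(S(mul(Z, SSSZ))))
  step 8: SSSZ

Answer: DIFFERENT — A ⇓ SZ, B ⇓ SSSZ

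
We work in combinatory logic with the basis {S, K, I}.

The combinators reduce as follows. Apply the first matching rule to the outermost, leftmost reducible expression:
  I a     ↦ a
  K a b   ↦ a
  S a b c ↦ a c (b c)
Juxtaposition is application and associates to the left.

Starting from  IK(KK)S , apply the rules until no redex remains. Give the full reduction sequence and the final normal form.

  start: IK(KK)S
  step 1: K(KK)S
  step 2: KK

Answer: normal form = KK  (in 2 steps)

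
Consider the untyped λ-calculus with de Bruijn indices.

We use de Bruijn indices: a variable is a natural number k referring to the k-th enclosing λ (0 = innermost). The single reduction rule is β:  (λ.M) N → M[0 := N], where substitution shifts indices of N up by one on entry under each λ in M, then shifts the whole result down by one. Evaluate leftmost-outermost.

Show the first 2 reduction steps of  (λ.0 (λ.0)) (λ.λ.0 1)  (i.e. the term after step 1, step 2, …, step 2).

Answer: after 2 steps: λ.0 (λ.0)

Reduction:
  start: (λ.0 (λ.0)) (λ.λ.0 1)
  step 1: (λ.λ.0 1) (λ.0)
  step 2: λ.0 (λ.0)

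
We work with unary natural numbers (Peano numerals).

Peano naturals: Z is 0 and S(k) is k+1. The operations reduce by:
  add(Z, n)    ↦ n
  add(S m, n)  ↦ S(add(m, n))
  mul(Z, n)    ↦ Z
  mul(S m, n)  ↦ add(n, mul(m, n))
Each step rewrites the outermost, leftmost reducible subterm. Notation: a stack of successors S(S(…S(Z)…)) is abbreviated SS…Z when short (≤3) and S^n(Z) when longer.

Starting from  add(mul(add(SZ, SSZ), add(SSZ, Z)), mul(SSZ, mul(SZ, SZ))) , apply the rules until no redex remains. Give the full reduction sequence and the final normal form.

  start: add(mul(add(SZ, SSZ), add(SSZ, Z)), mul(SSZ, mul(SZ, SZ)))
  [1] add(mul(S(add(Z, SSZ)), add(SSZ, Z)), mul(SSZ, mul(SZ, SZ)))
  [2] add(add(add(SSZ, Z), mul(add(Z, SSZ), add(SSZ, Z))), mul(SSZ, mul(SZ, SZ)))
  [3] add(add(S(add(SZ, Z)), mul(add(Z, SSZ), add(SSZ, Z))), mul(SSZ, mul(SZ, SZ)))
  [4] add(S(add(add(SZ, Z), mul(add(Z, SSZ), add(SSZ, Z)))), mul(SSZ, mul(SZ, SZ)))
  [5] S(add(add(add(SZ, Z), mul(add(Z, SSZ), add(SSZ, Z))), mul(SSZ, mul(SZ, SZ))))
  [6] S(add(add(S(add(Z, Z)), mul(add(Z, SSZ), add(SSZ, Z))), mul(SSZ, mul(SZ, SZ))))
  [7] S(add(S(add(add(Z, Z), mul(add(Z, SSZ), add(SSZ, Z)))), mul(SSZ, mul(SZ, SZ))))
  [8] S(S(add(add(add(Z, Z), mul(add(Z, SSZ), add(SSZ, Z))), mul(SSZ, mul(SZ, SZ)))))
  [9] S(S(add(add(Z, mul(add(Z, SSZ), add(SSZ, Z))), mul(SSZ, mul(SZ, SZ)))))
  [10] S(S(add(mul(add(Z, SSZ), add(SSZ, Z)), mul(SSZ, mul(SZ, SZ)))))
  [11] S(S(add(mul(SSZ, add(SSZ, Z)), mul(SSZ, mul(SZ, SZ)))))
  [12] S(S(add(add(add(SSZ, Z), mul(SZ, add(SSZ, Z))), mul(SSZ, mul(SZ, SZ)))))
  [13] S(S(add(add(S(add(SZ, Z)), mul(SZ, add(SSZ, Z))), mul(SSZ, mul(SZ, SZ)))))
  [14] S(S(add(S(add(add(SZ, Z), mul(SZ, add(SSZ, Z)))), mul(SSZ, mul(SZ, SZ)))))
  [15] S(S(S(add(add(add(SZ, Z), mul(SZ, add(SSZ, Z))), mul(SSZ, mul(SZ, SZ))))))
  [16] S(S(S(add(add(S(add(Z, Z)), mul(SZ, add(SSZ, Z))), mul(SSZ, mul(SZ, SZ))))))
  [17] S(S(S(add(S(add(add(Z, Z), mul(SZ, add(SSZ, Z)))), mul(SSZ, mul(SZ, SZ))))))
  [18] S(S(S(S(add(add(add(Z, Z), mul(SZ, add(SSZ, Z))), mul(SSZ, mul(SZ, SZ)))))))
  [19] S(S(S(S(add(add(Z, mul(SZ, add(SSZ, Z))), mul(SSZ, mul(SZ, SZ)))))))
  [20] S(S(S(S(add(mul(SZ, add(SSZ, Z)), mul(SSZ, mul(SZ, SZ)))))))
  [21] S(S(S(S(add(add(add(SSZ, Z), mul(Z, add(SSZ, Z))), mul(SSZ, mul(SZ, SZ)))))))
  [22] S(S(S(S(add(add(S(add(SZ, Z)), mul(Z, add(SSZ, Z))), mul(SSZ, mul(SZ, SZ)))))))
  [23] S(S(S(S(add(S(add(add(SZ, Z), mul(Z, add(SSZ, Z)))), mul(SSZ, mul(SZ, SZ)))))))
  [24] S(S(S(S(S(add(add(add(SZ, Z), mul(Z, add(SSZ, Z))), mul(SSZ, mul(SZ, SZ))))))))
  [25] S(S(S(S(S(add(add(S(add(Z, Z)), mul(Z, add(SSZ, Z))), mul(SSZ, mul(SZ, SZ))))))))
  [26] S(S(S(S(S(add(S(add(add(Z, Z), mul(Z, add(SSZ, Z)))), mul(SSZ, mul(SZ, SZ))))))))
  [27] S(S(S(S(S(S(add(add(add(Z, Z), mul(Z, add(SSZ, Z))), mul(SSZ, mul(SZ, SZ)))))))))
  [28] S(S(S(S(S(S(add(add(Z, mul(Z, add(SSZ, Z))), mul(SSZ, mul(SZ, SZ)))))))))
  [29] S(S(S(S(S(S(add(mul(Z, add(SSZ, Z)), mul(SSZ, mul(SZ, SZ)))))))))
  [30] S(S(S(S(S(S(add(Z, mul(SSZ, mul(SZ, SZ)))))))))
  [31] S(S(S(S(S(S(mul(SSZ, mul(SZ, SZ))))))))
  [32] S(S(S(S(S(S(add(mul(SZ, SZ), mul(SZ, mul(SZ, SZ)))))))))
  [33] S(S(S(S(S(S(add(add(SZ, mul(Z, SZ)), mul(SZ, mul(SZ, SZ)))))))))
  [34] S(S(S(S(S(S(add(S(add(Z, mul(Z, SZ))), mul(SZ, mul(SZ, SZ)))))))))
  [35] S(S(S(S(S(S(S(add(add(Z, mul(Z, SZ)), mul(SZ, mul(SZ, SZ))))))))))
  [36] S(S(S(S(S(S(S(add(mul(Z, SZ), mul(SZ, mul(SZ, SZ))))))))))
  [37] S(S(S(S(S(S(S(add(Z, mul(SZ, mul(SZ, SZ))))))))))
  [38] S(S(S(S(S(S(S(mul(SZ, mul(SZ, SZ)))))))))
  [39] S(S(S(S(S(S(S(add(mul(SZ, SZ), mul(Z, mul(SZ, SZ))))))))))
  [40] S(S(S(S(S(S(S(add(add(SZ, mul(Z, SZ)), mul(Z, mul(SZ, SZ))))))))))
  [41] S(S(S(S(S(S(S(add(S(add(Z, mul(Z, SZ))), mul(Z, mul(SZ, SZ))))))))))
  [42] S(S(S(S(S(S(S(S(add(add(Z, mul(Z, SZ)), mul(Z, mul(SZ, SZ)))))))))))
  [43] S(S(S(S(S(S(S(S(add(mul(Z, SZ), mul(Z, mul(SZ, SZ)))))))))))
  [44] S(S(S(S(S(S(S(S(add(Z, mul(Z, mul(SZ, SZ)))))))))))
  [45] S(S(S(S(S(S(S(S(mul(Z, mul(SZ, SZ))))))))))
  [46] S^8(Z)

Answer: normal form = S^8(Z)  (in 46 steps)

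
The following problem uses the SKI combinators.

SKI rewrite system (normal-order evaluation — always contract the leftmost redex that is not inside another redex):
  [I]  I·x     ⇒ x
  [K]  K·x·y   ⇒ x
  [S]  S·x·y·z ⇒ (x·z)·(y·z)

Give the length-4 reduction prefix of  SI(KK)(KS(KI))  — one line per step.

Answer: after 4 steps: SK

Working:
  start: SI(KK)(KS(KI))
  [1] I(KS(KI))(KK(KS(KI)))
  [2] KS(KI)(KK(KS(KI)))
  [3] S(KK(KS(KI)))
  [4] SK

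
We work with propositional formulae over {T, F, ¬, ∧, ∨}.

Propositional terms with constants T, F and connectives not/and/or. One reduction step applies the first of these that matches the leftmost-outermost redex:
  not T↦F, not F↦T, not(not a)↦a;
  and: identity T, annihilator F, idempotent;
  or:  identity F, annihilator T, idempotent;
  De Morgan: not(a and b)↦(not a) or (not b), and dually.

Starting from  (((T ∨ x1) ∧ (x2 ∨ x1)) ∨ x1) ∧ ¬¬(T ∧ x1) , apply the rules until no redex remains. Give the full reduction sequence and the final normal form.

  start: (((T ∨ x1) ∧ (x2 ∨ x1)) ∨ x1) ∧ ¬¬(T ∧ x1)
  step 1: ((T ∧ (x2 ∨ x1)) ∨ x1) ∧ ¬¬(T ∧ x1)
  step 2: ((x2 ∨ x1) ∨ x1) ∧ ¬¬(T ∧ x1)
  step 3: ((x2 ∨ x1) ∨ x1) ∧ (T ∧ x1)
  step 4: ((x2 ∨ x1) ∨ x1) ∧ x1

Answer: normal form = ((x2 ∨ x1) ∨ x1) ∧ x1  (in 4 steps)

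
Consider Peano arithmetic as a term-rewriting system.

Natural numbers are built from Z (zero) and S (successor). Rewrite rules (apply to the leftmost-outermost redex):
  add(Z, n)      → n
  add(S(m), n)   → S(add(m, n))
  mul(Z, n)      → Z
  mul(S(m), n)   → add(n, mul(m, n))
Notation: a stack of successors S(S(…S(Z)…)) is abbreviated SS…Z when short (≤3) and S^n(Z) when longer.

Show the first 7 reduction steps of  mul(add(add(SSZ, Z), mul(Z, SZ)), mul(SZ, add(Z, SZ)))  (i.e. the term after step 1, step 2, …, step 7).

Answer: after 7 steps: S(add(add(Z, mul(Z, add(Z, SZ))), mul(add(add(SZ, Z), mul(Z, SZ)), mul(SZ, add(Z, SZ)))))

Derivation:
  start: mul(add(add(SSZ, Z), mul(Z, SZ)), mul(SZ, add(Z, SZ)))
  [1] mul(add(S(add(SZ, Z)), mul(Z, SZ)), mul(SZ, add(Z, SZ)))
  [2] mul(S(add(add(SZ, Z), mul(Z, SZ))), mul(SZ, add(Z, SZ)))
  [3] add(mul(SZ, add(Z, SZ)), mul(add(add(SZ, Z), mul(Z, SZ)), mul(SZ, add(Z, SZ))))
  [4] add(add(add(Z, SZ), mul(Z, add(Z, SZ))), mul(add(add(SZ, Z), mul(Z, SZ)), mul(SZ, add(Z, SZ))))
  [5] add(add(SZ, mul(Z, add(Z, SZ))), mul(add(add(SZ, Z), mul(Z, SZ)), mul(SZ, add(Z, SZ))))
  [6] add(S(add(Z, mul(Z, add(Z, SZ)))), mul(add(add(SZ, Z), mul(Z, SZ)), mul(SZ, add(Z, SZ))))
  [7] S(add(add(Z, mul(Z, add(Z, SZ))), mul(add(add(SZ, Z), mul(Z, SZ)), mul(SZ, add(Z, SZ)))))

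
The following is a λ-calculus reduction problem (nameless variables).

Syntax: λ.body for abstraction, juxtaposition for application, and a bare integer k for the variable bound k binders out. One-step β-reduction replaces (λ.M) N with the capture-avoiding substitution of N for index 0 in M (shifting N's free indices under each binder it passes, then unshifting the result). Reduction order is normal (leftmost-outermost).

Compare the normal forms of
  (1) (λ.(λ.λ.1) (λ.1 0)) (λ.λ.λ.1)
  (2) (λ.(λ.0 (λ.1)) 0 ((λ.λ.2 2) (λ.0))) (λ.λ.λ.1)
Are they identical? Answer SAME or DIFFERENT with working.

Answer: SAME — A ⇓ λ.λ.λ.λ.1, B ⇓ λ.λ.λ.λ.1

Reduction:
Term A:
  start: (λ.(λ.λ.1) (λ.1 0)) (λ.λ.λ.1)
  →1  (λ.λ.1) (λ.(λ.λ.λ.1) 0)
  →2  λ.λ.(λ.λ.λ.1) 0
  →3  λ.λ.λ.λ.1

Term B:
  start: (λ.(λ.0 (λ.1)) 0 ((λ.λ.2 2) (λ.0))) (λ.λ.λ.1)
  →1  (λ.0 (λ.1)) (λ.λ.λ.1) ((λ.λ.(λ.λ.λ.1) (λ.λ.λ.1)) (λ.0))
  →2  (λ.λ.λ.1) (λ.λ.λ.λ.1) ((λ.λ.(λ.λ.λ.1) (λ.λ.λ.1)) (λ.0))
  →3  (λ.λ.1) ((λ.λ.(λ.λ.λ.1) (λ.λ.λ.1)) (λ.0))
  →4  λ.(λ.λ.(λ.λ.λ.1) (λ.λ.λ.1)) (λ.0)
  →5  λ.λ.(λ.λ.λ.1) (λ.λ.λ.1)
  →6  λ.λ.λ.λ.1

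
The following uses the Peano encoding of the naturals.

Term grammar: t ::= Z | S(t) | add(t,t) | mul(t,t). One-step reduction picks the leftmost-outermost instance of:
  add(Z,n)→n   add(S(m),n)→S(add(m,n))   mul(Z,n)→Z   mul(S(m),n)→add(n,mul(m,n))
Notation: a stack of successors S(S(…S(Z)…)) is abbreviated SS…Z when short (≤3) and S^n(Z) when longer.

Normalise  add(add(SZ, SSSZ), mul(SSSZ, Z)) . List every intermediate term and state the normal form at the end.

Answer: normal form = S^4(Z)  (in 14 steps)

Working:
  start: add(add(SZ, SSSZ), mul(SSSZ, Z))
  [1] add(S(add(Z, SSSZ)), mul(SSSZ, Z))
  [2] S(add(add(Z, SSSZ), mul(SSSZ, Z)))
  [3] S(add(SSSZ, mul(SSSZ, Z)))
  [4] S(S(add(SSZ, mul(SSSZ, Z))))
  [5] S(S(S(add(SZ, mul(SSSZ, Z)))))
  [6] S(S(S(S(add(Z, mul(SSSZ, Z))))))
  [7] S(S(S(S(mul(SSSZ, Z)))))
  [8] S(S(S(S(add(Z, mul(SSZ, Z))))))
  [9] S(S(S(S(mul(SSZ, Z)))))
  [10] S(S(S(S(add(Z, mul(SZ, Z))))))
  [11] S(S(S(S(mul(SZ, Z)))))
  [12] S(S(S(S(add(Z, mul(Z, Z))))))
  [13] S(S(S(S(mul(Z, Z)))))
  [14] S^4(Z)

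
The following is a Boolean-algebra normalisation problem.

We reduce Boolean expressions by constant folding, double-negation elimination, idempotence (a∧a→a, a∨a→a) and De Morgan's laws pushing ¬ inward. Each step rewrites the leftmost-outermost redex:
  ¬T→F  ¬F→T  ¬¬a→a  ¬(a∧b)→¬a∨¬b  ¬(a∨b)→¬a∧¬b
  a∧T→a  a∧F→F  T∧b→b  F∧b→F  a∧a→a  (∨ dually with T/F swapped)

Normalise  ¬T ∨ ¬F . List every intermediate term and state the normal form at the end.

Answer: normal form = T  (in 3 steps)

Derivation:
  start: ¬T ∨ ¬F
  →1  F ∨ ¬F
  →2  ¬F
  →3  T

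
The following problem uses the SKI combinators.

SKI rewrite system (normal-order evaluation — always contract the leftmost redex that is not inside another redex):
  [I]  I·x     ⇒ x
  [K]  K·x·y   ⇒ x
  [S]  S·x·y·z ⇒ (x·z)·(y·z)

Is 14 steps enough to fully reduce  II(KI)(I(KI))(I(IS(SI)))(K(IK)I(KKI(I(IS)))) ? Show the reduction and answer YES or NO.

  start: II(KI)(I(KI))(I(IS(SI)))(K(IK)I(KKI(I(IS))))
  →1  I(KI)(I(KI))(I(IS(SI)))(K(IK)I(KKI(I(IS))))
  →2  KI(I(KI))(I(IS(SI)))(K(IK)I(KKI(I(IS))))
  →3  I(I(IS(SI)))(K(IK)I(KKI(I(IS))))
  →4  I(IS(SI))(K(IK)I(KKI(I(IS))))
  →5  IS(SI)(K(IK)I(KKI(I(IS))))
  →6  S(SI)(K(IK)I(KKI(I(IS))))
  →7  S(SI)(IK(KKI(I(IS))))
  →8  S(SI)(K(KKI(I(IS))))
  →9  S(SI)(K(K(I(IS))))
  →10  S(SI)(K(K(IS)))
  →11  S(SI)(K(KS))

Answer: YES — reaches normal form S(SI)(K(KS)) in 11 ≤ 14 steps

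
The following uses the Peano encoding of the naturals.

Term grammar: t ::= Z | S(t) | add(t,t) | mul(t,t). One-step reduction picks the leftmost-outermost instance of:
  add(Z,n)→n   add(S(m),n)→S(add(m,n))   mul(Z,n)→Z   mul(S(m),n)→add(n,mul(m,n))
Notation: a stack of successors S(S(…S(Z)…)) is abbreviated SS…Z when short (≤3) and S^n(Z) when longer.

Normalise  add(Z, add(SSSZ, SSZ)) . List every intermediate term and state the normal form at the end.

  start: add(Z, add(SSSZ, SSZ))
  [1] add(SSSZ, SSZ)
  [2] S(add(SSZ, SSZ))
  [3] S(S(add(SZ, SSZ)))
  [4] S(S(S(add(Z, SSZ))))
  [5] S^5(Z)

Answer: normal form = S^5(Z)  (in 5 steps)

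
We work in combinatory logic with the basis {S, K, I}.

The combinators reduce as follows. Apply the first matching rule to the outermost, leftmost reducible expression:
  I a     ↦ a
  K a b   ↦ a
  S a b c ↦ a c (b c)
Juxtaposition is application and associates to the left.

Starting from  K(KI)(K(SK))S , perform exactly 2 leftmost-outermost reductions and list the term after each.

  start: K(KI)(K(SK))S
  →1  KIS
  →2  I

Answer: after 2 steps: I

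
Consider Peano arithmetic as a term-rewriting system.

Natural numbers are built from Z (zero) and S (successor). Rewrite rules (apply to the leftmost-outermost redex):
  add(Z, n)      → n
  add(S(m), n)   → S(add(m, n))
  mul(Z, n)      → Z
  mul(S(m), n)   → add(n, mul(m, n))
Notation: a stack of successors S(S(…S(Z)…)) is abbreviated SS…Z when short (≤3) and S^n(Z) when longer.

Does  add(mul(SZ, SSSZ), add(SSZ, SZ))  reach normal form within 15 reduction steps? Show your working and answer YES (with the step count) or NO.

Answer: YES — reaches normal form S^6(Z) in 13 ≤ 15 steps

Working:
  start: add(mul(SZ, SSSZ), add(SSZ, SZ))
  [1] add(add(SSSZ, mul(Z, SSSZ)), add(SSZ, SZ))
  [2] add(S(add(SSZ, mul(Z, SSSZ))), add(SSZ, SZ))
  [3] S(add(add(SSZ, mul(Z, SSSZ)), add(SSZ, SZ)))
  [4] S(add(S(add(SZ, mul(Z, SSSZ))), add(SSZ, SZ)))
  [5] S(S(add(add(SZ, mul(Z, SSSZ)), add(SSZ, SZ))))
  [6] S(S(add(S(add(Z, mul(Z, SSSZ))), add(SSZ, SZ))))
  [7] S(S(S(add(add(Z, mul(Z, SSSZ)), add(SSZ, SZ)))))
  [8] S(S(S(add(mul(Z, SSSZ), add(SSZ, SZ)))))
  [9] S(S(S(add(Z, add(SSZ, SZ)))))
  [10] S(S(S(add(SSZ, SZ))))
  [11] S(S(S(S(add(SZ, SZ)))))
  [12] S(S(S(S(S(add(Z, SZ))))))
  [13] S^6(Z)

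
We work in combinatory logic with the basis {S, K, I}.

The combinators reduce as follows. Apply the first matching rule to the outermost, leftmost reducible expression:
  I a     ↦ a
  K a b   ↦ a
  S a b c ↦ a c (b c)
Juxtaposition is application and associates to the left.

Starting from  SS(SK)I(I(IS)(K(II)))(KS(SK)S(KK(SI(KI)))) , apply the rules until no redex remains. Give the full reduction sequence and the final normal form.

Answer: normal form = S(KI)(SSK)  (in 16 steps)

Derivation:
  start: SS(SK)I(I(IS)(K(II)))(KS(SK)S(KK(SI(KI))))
  [1] SI(SKI)(I(IS)(K(II)))(KS(SK)S(KK(SI(KI))))
  [2] I(I(IS)(K(II)))(SKI(I(IS)(K(II))))(KS(SK)S(KK(SI(KI))))
  [3] I(IS)(K(II))(SKI(I(IS)(K(II))))(KS(SK)S(KK(SI(KI))))
  [4] IS(K(II))(SKI(I(IS)(K(II))))(KS(SK)S(KK(SI(KI))))
  [5] S(K(II))(SKI(I(IS)(K(II))))(KS(SK)S(KK(SI(KI))))
  [6] K(II)(KS(SK)S(KK(SI(KI))))(SKI(I(IS)(K(II)))(KS(SK)S(KK(SI(KI)))))
  [7] II(SKI(I(IS)(K(II)))(KS(SK)S(KK(SI(KI)))))
  [8] I(SKI(I(IS)(K(II)))(KS(SK)S(KK(SI(KI)))))
  [9] SKI(I(IS)(K(II)))(KS(SK)S(KK(SI(KI))))
  [10] K(I(IS)(K(II)))(I(I(IS)(K(II))))(KS(SK)S(KK(SI(KI))))
  [11] I(IS)(K(II))(KS(SK)S(KK(SI(KI))))
  [12] IS(K(II))(KS(SK)S(KK(SI(KI))))
  [13] S(K(II))(KS(SK)S(KK(SI(KI))))
  [14] S(KI)(KS(SK)S(KK(SI(KI))))
  [15] S(KI)(SS(KK(SI(KI))))
  [16] S(KI)(SSK)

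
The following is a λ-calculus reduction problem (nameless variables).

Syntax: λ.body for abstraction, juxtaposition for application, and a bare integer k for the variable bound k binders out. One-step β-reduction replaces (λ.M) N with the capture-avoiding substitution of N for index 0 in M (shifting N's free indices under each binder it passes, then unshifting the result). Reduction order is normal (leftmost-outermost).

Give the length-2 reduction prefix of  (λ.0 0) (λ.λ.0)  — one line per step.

Answer: after 2 steps: λ.0

Working:
  start: (λ.0 0) (λ.λ.0)
  step 1: (λ.λ.0) (λ.λ.0)
  step 2: λ.0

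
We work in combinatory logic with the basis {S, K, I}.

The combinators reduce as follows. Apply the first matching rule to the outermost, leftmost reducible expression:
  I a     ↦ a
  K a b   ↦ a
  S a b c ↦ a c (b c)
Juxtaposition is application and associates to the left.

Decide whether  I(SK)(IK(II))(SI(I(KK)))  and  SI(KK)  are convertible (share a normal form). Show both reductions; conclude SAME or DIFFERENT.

Term A:
  start: I(SK)(IK(II))(SI(I(KK)))
  →1  SK(IK(II))(SI(I(KK)))
  →2  K(SI(I(KK)))(IK(II)(SI(I(KK))))
  →3  SI(I(KK))
  →4  SI(KK)

Term B:
  start: SI(KK)

Answer: SAME — A ⇓ SI(KK), B ⇓ SI(KK)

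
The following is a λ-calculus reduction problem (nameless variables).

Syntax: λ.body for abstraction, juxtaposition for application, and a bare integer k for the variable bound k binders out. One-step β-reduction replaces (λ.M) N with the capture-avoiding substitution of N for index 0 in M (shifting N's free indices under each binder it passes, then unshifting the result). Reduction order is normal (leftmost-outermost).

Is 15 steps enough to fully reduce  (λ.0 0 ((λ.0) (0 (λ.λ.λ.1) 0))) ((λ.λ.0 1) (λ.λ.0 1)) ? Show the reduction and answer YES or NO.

Answer: YES — reaches normal form λ.0 (λ.λ.0 1) in 14 ≤ 15 steps

Reduction:
  start: (λ.0 0 ((λ.0) (0 (λ.λ.λ.1) 0))) ((λ.λ.0 1) (λ.λ.0 1))
  →1  (λ.λ.0 1) (λ.λ.0 1) ((λ.λ.0 1) (λ.λ.0 1)) ((λ.0) ((λ.λ.0 1) (λ.λ.0 1) (λ.λ.λ.1) ((λ.λ.0 1) (λ.λ.0 1))))
  →2  (λ.0 (λ.λ.0 1)) ((λ.λ.0 1) (λ.λ.0 1)) ((λ.0) ((λ.λ.0 1) (λ.λ.0 1) (λ.λ.λ.1) ((λ.λ.0 1) (λ.λ.0 1))))
  →3  (λ.λ.0 1) (λ.λ.0 1) (λ.λ.0 1) ((λ.0) ((λ.λ.0 1) (λ.λ.0 1) (λ.λ.λ.1) ((λ.λ.0 1) (λ.λ.0 1))))
  →4  (λ.0 (λ.λ.0 1)) (λ.λ.0 1) ((λ.0) ((λ.λ.0 1) (λ.λ.0 1) (λ.λ.λ.1) ((λ.λ.0 1) (λ.λ.0 1))))
  →5  (λ.λ.0 1) (λ.λ.0 1) ((λ.0) ((λ.λ.0 1) (λ.λ.0 1) (λ.λ.λ.1) ((λ.λ.0 1) (λ.λ.0 1))))
  →6  (λ.0 (λ.λ.0 1)) ((λ.0) ((λ.λ.0 1) (λ.λ.0 1) (λ.λ.λ.1) ((λ.λ.0 1) (λ.λ.0 1))))
  →7  (λ.0) ((λ.λ.0 1) (λ.λ.0 1) (λ.λ.λ.1) ((λ.λ.0 1) (λ.λ.0 1))) (λ.λ.0 1)
  →8  (λ.λ.0 1) (λ.λ.0 1) (λ.λ.λ.1) ((λ.λ.0 1) (λ.λ.0 1)) (λ.λ.0 1)
  →9  (λ.0 (λ.λ.0 1)) (λ.λ.λ.1) ((λ.λ.0 1) (λ.λ.0 1)) (λ.λ.0 1)
  →10  (λ.λ.λ.1) (λ.λ.0 1) ((λ.λ.0 1) (λ.λ.0 1)) (λ.λ.0 1)
  →11  (λ.λ.1) ((λ.λ.0 1) (λ.λ.0 1)) (λ.λ.0 1)
  →12  (λ.(λ.λ.0 1) (λ.λ.0 1)) (λ.λ.0 1)
  →13  (λ.λ.0 1) (λ.λ.0 1)
  →14  λ.0 (λ.λ.0 1)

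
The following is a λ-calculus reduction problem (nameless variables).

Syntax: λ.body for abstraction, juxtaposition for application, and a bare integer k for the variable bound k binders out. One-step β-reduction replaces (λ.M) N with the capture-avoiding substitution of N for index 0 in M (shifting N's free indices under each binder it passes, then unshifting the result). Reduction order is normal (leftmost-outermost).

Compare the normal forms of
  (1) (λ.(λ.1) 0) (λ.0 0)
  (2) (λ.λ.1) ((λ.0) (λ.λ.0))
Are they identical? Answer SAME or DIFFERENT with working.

Term A:
  start: (λ.(λ.1) 0) (λ.0 0)
  [1] (λ.λ.0 0) (λ.0 0)
  [2] λ.0 0

Term B:
  start: (λ.λ.1) ((λ.0) (λ.λ.0))
  [1] λ.(λ.0) (λ.λ.0)
  [2] λ.λ.λ.0

Answer: DIFFERENT — A ⇓ λ.0 0, B ⇓ λ.λ.λ.0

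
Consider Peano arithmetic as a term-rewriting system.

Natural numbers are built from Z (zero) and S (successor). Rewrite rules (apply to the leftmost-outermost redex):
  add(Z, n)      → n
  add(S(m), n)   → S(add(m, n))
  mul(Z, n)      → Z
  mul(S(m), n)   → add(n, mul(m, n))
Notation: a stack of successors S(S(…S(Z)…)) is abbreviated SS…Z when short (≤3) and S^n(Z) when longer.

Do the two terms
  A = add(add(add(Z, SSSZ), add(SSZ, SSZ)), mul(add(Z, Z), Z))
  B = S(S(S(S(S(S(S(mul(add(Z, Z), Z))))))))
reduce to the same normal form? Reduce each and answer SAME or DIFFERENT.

Answer: SAME — A ⇓ S^7(Z), B ⇓ S^7(Z)

Working:
Term A:
  start: add(add(add(Z, SSSZ), add(SSZ, SSZ)), mul(add(Z, Z), Z))
  step 1: add(add(SSSZ, add(SSZ, SSZ)), mul(add(Z, Z), Z))
  step 2: add(S(add(SSZ, add(SSZ, SSZ))), mul(add(Z, Z), Z))
  step 3: S(add(add(SSZ, add(SSZ, SSZ)), mul(add(Z, Z), Z)))
  step 4: S(add(S(add(SZ, add(SSZ, SSZ))), mul(add(Z, Z), Z)))
  step 5: S(S(add(add(SZ, add(SSZ, SSZ)), mul(add(Z, Z), Z))))
  step 6: S(S(add(S(add(Z, add(SSZ, SSZ))), mul(add(Z, Z), Z))))
  step 7: S(S(S(add(add(Z, add(SSZ, SSZ)), mul(add(Z, Z), Z)))))
  step 8: S(S(S(add(add(SSZ, SSZ), mul(add(Z, Z), Z)))))
  step 9: S(S(S(add(S(add(SZ, SSZ)), mul(add(Z, Z), Z)))))
  step 10: S(S(S(S(add(add(SZ, SSZ), mul(add(Z, Z), Z))))))
  step 11: S(S(S(S(add(S(add(Z, SSZ)), mul(add(Z, Z), Z))))))
  step 12: S(S(S(S(S(add(add(Z, SSZ), mul(add(Z, Z), Z)))))))
  step 13: S(S(S(S(S(add(SSZ, mul(add(Z, Z), Z)))))))
  step 14: S(S(S(S(S(S(add(SZ, mul(add(Z, Z), Z))))))))
  step 15: S(S(S(S(S(S(S(add(Z, mul(add(Z, Z), Z)))))))))
  step 16: S(S(S(S(S(S(S(mul(add(Z, Z), Z))))))))
  step 17: S(S(S(S(S(S(S(mul(Z, Z))))))))
  step 18: S^7(Z)

Term B:
  start: S(S(S(S(S(S(S(mul(add(Z, Z), Z))))))))
  step 1: S(S(S(S(S(S(S(mul(Z, Z))))))))
  step 2: S^7(Z)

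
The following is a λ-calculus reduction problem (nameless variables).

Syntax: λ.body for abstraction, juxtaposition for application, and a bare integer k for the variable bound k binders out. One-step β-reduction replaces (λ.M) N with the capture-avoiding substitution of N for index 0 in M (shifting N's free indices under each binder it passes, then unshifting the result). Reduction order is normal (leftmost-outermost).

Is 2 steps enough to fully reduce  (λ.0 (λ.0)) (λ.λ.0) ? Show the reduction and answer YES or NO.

  start: (λ.0 (λ.0)) (λ.λ.0)
  →1  (λ.λ.0) (λ.0)
  →2  λ.0

Answer: YES — reaches normal form λ.0 in 2 ≤ 2 steps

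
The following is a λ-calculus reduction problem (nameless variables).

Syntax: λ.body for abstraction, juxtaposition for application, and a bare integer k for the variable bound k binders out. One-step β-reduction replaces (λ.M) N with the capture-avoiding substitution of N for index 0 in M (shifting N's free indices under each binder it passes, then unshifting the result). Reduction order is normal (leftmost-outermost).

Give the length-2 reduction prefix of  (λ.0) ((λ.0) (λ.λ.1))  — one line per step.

  start: (λ.0) ((λ.0) (λ.λ.1))
  [1] (λ.0) (λ.λ.1)
  [2] λ.λ.1

Answer: after 2 steps: λ.λ.1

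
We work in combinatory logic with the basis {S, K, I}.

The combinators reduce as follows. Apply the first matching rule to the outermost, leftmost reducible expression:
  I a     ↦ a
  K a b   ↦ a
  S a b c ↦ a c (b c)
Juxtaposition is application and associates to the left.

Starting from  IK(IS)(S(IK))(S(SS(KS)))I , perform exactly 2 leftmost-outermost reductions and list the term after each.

  start: IK(IS)(S(IK))(S(SS(KS)))I
  →1  K(IS)(S(IK))(S(SS(KS)))I
  →2  IS(S(SS(KS)))I

Answer: after 2 steps: IS(S(SS(KS)))I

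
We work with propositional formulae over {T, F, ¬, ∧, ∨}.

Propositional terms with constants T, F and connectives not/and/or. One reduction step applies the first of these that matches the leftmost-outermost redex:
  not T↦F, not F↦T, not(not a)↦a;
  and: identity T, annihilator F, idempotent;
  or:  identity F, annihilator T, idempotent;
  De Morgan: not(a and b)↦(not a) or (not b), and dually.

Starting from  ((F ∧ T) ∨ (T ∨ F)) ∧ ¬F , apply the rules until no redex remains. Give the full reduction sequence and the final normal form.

  start: ((F ∧ T) ∨ (T ∨ F)) ∧ ¬F
  [1] (F ∨ (T ∨ F)) ∧ ¬F
  [2] (T ∨ F) ∧ ¬F
  [3] T ∧ ¬F
  [4] ¬F
  [5] T

Answer: normal form = T  (in 5 steps)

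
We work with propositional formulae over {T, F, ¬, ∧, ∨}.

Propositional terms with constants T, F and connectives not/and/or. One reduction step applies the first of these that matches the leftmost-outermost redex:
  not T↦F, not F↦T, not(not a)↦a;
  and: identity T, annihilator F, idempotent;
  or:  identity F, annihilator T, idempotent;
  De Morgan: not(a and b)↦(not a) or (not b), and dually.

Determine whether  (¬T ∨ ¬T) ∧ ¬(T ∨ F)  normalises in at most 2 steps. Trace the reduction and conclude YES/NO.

  start: (¬T ∨ ¬T) ∧ ¬(T ∨ F)
  step 1: ¬T ∧ ¬(T ∨ F)
  step 2: F ∧ ¬(T ∨ F)

Answer: NO — after 2 steps the term is F ∧ ¬(T ∨ F), not yet normal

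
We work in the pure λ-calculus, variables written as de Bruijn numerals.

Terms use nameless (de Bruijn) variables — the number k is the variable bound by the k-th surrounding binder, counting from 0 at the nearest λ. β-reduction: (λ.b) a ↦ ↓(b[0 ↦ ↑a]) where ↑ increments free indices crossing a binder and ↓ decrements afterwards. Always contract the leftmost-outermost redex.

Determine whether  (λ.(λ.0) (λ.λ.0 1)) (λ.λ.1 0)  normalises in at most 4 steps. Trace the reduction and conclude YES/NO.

Answer: YES — reaches normal form λ.λ.0 1 in 2 ≤ 4 steps

Derivation:
  start: (λ.(λ.0) (λ.λ.0 1)) (λ.λ.1 0)
  →1  (λ.0) (λ.λ.0 1)
  →2  λ.λ.0 1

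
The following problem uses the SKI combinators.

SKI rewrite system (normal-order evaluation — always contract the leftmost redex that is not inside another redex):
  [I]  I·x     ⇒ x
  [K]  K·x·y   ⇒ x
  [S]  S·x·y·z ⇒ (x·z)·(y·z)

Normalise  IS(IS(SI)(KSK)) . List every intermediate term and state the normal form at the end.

Answer: normal form = S(S(SI)S)  (in 3 steps)

Reduction:
  start: IS(IS(SI)(KSK))
  →1  S(IS(SI)(KSK))
  →2  S(S(SI)(KSK))
  →3  S(S(SI)S)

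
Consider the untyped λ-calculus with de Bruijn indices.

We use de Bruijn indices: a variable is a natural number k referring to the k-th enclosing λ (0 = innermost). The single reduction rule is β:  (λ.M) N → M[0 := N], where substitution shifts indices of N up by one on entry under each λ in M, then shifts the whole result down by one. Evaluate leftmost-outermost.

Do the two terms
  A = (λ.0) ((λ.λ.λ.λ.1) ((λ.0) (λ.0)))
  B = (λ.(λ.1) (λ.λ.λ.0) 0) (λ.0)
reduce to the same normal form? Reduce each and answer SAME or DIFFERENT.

Answer: DIFFERENT — A ⇓ λ.λ.λ.1, B ⇓ λ.0

Derivation:
Term A:
  start: (λ.0) ((λ.λ.λ.λ.1) ((λ.0) (λ.0)))
  →1  (λ.λ.λ.λ.1) ((λ.0) (λ.0))
  →2  λ.λ.λ.1

Term B:
  start: (λ.(λ.1) (λ.λ.λ.0) 0) (λ.0)
  →1  (λ.λ.0) (λ.λ.λ.0) (λ.0)
  →2  (λ.0) (λ.0)
  →3  λ.0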